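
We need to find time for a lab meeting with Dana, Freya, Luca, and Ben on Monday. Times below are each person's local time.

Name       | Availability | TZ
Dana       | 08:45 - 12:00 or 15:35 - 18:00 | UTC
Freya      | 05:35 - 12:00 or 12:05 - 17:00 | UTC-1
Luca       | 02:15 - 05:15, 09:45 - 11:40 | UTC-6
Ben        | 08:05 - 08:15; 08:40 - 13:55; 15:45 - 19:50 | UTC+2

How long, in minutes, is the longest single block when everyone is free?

Dana in UTC: 08:45-12:00, 15:35-18:00.
Freya in UTC: 06:35-13:00, 13:05-18:00 (add 1h to convert from UTC-1).
Luca in UTC: 08:15-11:15, 15:45-17:40 (add 6h to convert from UTC-6).
Ben in UTC: 06:05-06:15, 06:40-11:55, 13:45-17:50 (subtract 2h to convert from UTC+2).
Dana ∩ Freya: 08:45-12:00, 15:35-18:00.
Dana ∩ Freya ∩ Luca: 08:45-11:15, 15:45-17:40.
Dana ∩ Freya ∩ Luca ∩ Ben: 08:45-11:15, 15:45-17:40.
The longest is 08:45-11:15 at 150 minutes.

150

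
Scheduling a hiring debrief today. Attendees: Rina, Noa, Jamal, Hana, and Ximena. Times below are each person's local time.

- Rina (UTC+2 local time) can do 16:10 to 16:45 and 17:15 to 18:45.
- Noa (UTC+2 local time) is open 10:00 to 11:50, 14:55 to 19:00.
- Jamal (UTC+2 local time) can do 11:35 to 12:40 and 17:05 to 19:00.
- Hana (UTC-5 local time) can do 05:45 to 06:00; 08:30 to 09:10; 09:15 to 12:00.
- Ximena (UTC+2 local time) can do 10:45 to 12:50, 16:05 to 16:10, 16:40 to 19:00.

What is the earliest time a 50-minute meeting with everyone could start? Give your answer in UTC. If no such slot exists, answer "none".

Rina in UTC: 14:10-14:45, 15:15-16:45 (subtract 2h to convert from UTC+2).
Noa in UTC: 08:00-09:50, 12:55-17:00 (subtract 2h to convert from UTC+2).
Jamal in UTC: 09:35-10:40, 15:05-17:00 (subtract 2h to convert from UTC+2).
Hana in UTC: 10:45-11:00, 13:30-14:10, 14:15-17:00 (add 5h to convert from UTC-5).
Ximena in UTC: 08:45-10:50, 14:05-14:10, 14:40-17:00 (subtract 2h to convert from UTC+2).
Rina ∩ Noa: 14:10-14:45, 15:15-16:45.
Rina ∩ Noa ∩ Jamal: 15:15-16:45.
Rina ∩ Noa ∩ Jamal ∩ Hana: 15:15-16:45.
Rina ∩ Noa ∩ Jamal ∩ Hana ∩ Ximena: 15:15-16:45.
Those are the intersection windows.
The first common window of at least 50 minutes is 15:15-16:45, so the earliest start is 15:15.

15:15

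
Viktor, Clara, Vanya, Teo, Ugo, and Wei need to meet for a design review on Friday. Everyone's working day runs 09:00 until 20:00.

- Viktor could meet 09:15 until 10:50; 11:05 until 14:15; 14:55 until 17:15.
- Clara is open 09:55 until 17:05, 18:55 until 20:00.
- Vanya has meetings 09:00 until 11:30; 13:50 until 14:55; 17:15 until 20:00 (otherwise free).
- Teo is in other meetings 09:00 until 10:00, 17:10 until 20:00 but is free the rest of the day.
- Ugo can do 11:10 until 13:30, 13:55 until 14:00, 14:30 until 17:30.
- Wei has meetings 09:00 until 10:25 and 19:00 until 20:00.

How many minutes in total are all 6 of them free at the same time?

250

Viktor free: 09:15-10:50, 11:05-14:15, 14:55-17:15.
Clara free: 09:55-17:05, 18:55-20:00.
Vanya free: 11:30-13:50, 14:55-17:15 (invert busy blocks within the working day).
Teo free: 10:00-17:10 (invert busy blocks within the working day).
Ugo free: 11:10-13:30, 13:55-14:00, 14:30-17:30.
Wei free: 10:25-19:00 (invert busy blocks within the working day).
Viktor ∩ Clara: 09:55-10:50, 11:05-14:15, 14:55-17:05.
Viktor ∩ Clara ∩ Vanya: 11:30-13:50, 14:55-17:05.
Viktor ∩ Clara ∩ Vanya ∩ Teo: 11:30-13:50, 14:55-17:05.
Viktor ∩ Clara ∩ Vanya ∩ Teo ∩ Ugo: 11:30-13:30, 14:55-17:05.
Viktor ∩ Clara ∩ Vanya ∩ Teo ∩ Ugo ∩ Wei: 11:30-13:30, 14:55-17:05.
Summing the common windows: 120 + 130 = 250 minutes.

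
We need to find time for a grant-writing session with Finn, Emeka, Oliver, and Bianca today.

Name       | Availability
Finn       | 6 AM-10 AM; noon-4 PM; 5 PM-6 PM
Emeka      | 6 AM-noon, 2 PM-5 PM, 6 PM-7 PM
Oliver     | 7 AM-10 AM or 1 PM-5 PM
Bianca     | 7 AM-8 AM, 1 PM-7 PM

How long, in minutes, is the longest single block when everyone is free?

Finn ∩ Emeka: 06:00-10:00, 14:00-16:00.
Finn ∩ Emeka ∩ Oliver: 07:00-10:00, 14:00-16:00.
Finn ∩ Emeka ∩ Oliver ∩ Bianca: 07:00-08:00, 14:00-16:00.
The longest is 14:00-16:00 at 120 minutes.

120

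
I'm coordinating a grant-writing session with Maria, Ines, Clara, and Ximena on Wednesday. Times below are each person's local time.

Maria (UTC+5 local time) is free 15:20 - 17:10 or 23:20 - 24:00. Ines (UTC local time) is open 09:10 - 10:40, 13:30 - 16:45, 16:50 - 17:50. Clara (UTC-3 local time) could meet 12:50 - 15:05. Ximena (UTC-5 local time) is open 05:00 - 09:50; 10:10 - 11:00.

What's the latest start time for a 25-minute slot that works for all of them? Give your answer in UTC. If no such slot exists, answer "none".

Maria in UTC: 10:20-12:10, 18:20-19:00 (subtract 5h to convert from UTC+5).
Ines in UTC: 09:10-10:40, 13:30-16:45, 16:50-17:50.
Clara in UTC: 15:50-18:05 (add 3h to convert from UTC-3).
Ximena in UTC: 10:00-14:50, 15:10-16:00 (add 5h to convert from UTC-5).
Maria ∩ Ines: 10:20-10:40.
Maria ∩ Ines ∩ Clara: ∅.
Maria ∩ Ines ∩ Clara ∩ Ximena: ∅.
There is no time when everyone is free.
No common window is at least 25 minutes long.

none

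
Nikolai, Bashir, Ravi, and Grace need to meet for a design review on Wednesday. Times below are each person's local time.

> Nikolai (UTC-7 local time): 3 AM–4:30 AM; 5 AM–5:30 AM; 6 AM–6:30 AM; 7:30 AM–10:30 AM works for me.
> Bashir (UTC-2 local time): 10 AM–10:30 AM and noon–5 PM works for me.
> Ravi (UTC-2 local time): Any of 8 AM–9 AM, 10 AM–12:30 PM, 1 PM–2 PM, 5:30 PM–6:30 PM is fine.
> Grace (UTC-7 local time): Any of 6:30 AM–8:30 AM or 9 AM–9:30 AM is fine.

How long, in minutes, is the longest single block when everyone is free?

30

Nikolai in UTC: 10:00-11:30, 12:00-12:30, 13:00-13:30, 14:30-17:30 (add 7h to convert from UTC-7).
Bashir in UTC: 12:00-12:30, 14:00-19:00 (add 2h to convert from UTC-2).
Ravi in UTC: 10:00-11:00, 12:00-14:30, 15:00-16:00, 19:30-20:30 (add 2h to convert from UTC-2).
Grace in UTC: 13:30-15:30, 16:00-16:30 (add 7h to convert from UTC-7).
Nikolai ∩ Bashir: 12:00-12:30, 14:30-17:30.
Nikolai ∩ Bashir ∩ Ravi: 12:00-12:30, 15:00-16:00.
Nikolai ∩ Bashir ∩ Ravi ∩ Grace: 15:00-15:30.
The longest is 15:00-15:30 at 30 minutes.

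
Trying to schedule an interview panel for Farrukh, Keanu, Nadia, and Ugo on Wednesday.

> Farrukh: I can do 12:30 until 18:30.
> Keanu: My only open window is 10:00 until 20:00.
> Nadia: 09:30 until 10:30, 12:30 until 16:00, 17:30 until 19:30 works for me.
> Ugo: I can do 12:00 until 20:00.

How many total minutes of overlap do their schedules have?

270

Farrukh ∩ Keanu: 12:30-18:30.
Farrukh ∩ Keanu ∩ Nadia: 12:30-16:00, 17:30-18:30.
Farrukh ∩ Keanu ∩ Nadia ∩ Ugo: 12:30-16:00, 17:30-18:30.
Summing the common windows: 210 + 60 = 270 minutes.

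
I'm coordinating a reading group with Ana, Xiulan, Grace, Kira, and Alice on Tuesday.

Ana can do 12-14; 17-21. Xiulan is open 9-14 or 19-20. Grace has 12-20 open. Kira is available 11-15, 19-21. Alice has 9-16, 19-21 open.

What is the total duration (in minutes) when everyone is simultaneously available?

180

Ana ∩ Xiulan: 12:00-14:00, 19:00-20:00.
Ana ∩ Xiulan ∩ Grace: 12:00-14:00, 19:00-20:00.
Ana ∩ Xiulan ∩ Grace ∩ Kira: 12:00-14:00, 19:00-20:00.
Ana ∩ Xiulan ∩ Grace ∩ Kira ∩ Alice: 12:00-14:00, 19:00-20:00.
Summing the common windows: 120 + 60 = 180 minutes.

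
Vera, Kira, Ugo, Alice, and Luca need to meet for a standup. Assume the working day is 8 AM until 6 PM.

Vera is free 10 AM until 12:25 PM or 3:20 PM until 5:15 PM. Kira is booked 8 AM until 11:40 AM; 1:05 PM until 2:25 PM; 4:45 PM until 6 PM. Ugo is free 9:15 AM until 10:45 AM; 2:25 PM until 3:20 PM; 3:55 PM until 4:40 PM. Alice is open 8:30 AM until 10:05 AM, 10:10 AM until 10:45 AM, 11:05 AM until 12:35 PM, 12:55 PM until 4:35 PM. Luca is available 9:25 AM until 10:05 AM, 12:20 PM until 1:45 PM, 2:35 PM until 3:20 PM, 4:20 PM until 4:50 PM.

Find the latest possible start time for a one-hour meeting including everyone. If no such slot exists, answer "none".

Vera free: 10:00-12:25, 15:20-17:15.
Kira free: 11:40-13:05, 14:25-16:45 (invert busy blocks within the working day).
Ugo free: 09:15-10:45, 14:25-15:20, 15:55-16:40.
Alice free: 08:30-10:05, 10:10-10:45, 11:05-12:35, 12:55-16:35.
Luca free: 09:25-10:05, 12:20-13:45, 14:35-15:20, 16:20-16:50.
Vera ∩ Kira: 11:40-12:25, 15:20-16:45.
Vera ∩ Kira ∩ Ugo: 15:55-16:40.
Vera ∩ Kira ∩ Ugo ∩ Alice: 15:55-16:35.
Vera ∩ Kira ∩ Ugo ∩ Alice ∩ Luca: 16:20-16:35.
Those are the intersection windows.
No common window is at least 60 minutes long.

none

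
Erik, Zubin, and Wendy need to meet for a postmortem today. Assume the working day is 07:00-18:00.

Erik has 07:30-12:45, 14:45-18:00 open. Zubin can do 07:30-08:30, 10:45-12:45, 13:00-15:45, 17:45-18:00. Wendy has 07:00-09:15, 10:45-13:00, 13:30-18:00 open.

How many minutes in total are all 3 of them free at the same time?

Erik ∩ Zubin: 07:30-08:30, 10:45-12:45, 14:45-15:45, 17:45-18:00.
Erik ∩ Zubin ∩ Wendy: 07:30-08:30, 10:45-12:45, 14:45-15:45, 17:45-18:00.
Summing the common windows: 60 + 120 + 60 + 15 = 255 minutes.

255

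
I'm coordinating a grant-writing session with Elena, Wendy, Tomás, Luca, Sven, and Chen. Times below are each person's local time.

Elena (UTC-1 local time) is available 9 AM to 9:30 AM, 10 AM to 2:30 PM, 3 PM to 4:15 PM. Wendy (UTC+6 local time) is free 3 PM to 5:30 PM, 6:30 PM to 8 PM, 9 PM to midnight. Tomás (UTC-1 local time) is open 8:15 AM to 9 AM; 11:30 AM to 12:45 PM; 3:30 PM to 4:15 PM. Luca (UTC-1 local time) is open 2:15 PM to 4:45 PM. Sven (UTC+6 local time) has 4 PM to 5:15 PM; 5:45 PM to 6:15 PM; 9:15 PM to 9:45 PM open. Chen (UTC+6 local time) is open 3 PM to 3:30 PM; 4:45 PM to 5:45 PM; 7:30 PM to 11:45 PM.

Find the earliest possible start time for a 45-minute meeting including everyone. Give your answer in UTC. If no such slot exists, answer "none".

none

Elena in UTC: 10:00-10:30, 11:00-15:30, 16:00-17:15 (add 1h to convert from UTC-1).
Wendy in UTC: 09:00-11:30, 12:30-14:00, 15:00-18:00 (subtract 6h to convert from UTC+6).
Tomás in UTC: 09:15-10:00, 12:30-13:45, 16:30-17:15 (add 1h to convert from UTC-1).
Luca in UTC: 15:15-17:45 (add 1h to convert from UTC-1).
Sven in UTC: 10:00-11:15, 11:45-12:15, 15:15-15:45 (subtract 6h to convert from UTC+6).
Chen in UTC: 09:00-09:30, 10:45-11:45, 13:30-17:45 (subtract 6h to convert from UTC+6).
Elena ∩ Wendy: 10:00-10:30, 11:00-11:30, 12:30-14:00, 15:00-15:30, 16:00-17:15.
Elena ∩ Wendy ∩ Tomás: 12:30-13:45, 16:30-17:15.
Elena ∩ Wendy ∩ Tomás ∩ Luca: 16:30-17:15.
Elena ∩ Wendy ∩ Tomás ∩ Luca ∩ Sven: ∅.
Elena ∩ Wendy ∩ Tomás ∩ Luca ∩ Sven ∩ Chen: ∅.
There is no time when everyone is free.
No common window is at least 45 minutes long.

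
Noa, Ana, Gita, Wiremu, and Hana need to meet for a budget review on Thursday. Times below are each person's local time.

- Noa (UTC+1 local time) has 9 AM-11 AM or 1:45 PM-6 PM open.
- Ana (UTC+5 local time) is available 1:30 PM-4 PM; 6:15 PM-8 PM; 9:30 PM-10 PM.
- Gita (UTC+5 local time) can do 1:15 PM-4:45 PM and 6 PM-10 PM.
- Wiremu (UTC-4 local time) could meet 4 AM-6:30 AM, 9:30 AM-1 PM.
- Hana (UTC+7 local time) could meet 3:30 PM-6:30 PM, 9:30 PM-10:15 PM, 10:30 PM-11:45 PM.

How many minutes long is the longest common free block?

90

Noa in UTC: 08:00-10:00, 12:45-17:00 (subtract 1h to convert from UTC+1).
Ana in UTC: 08:30-11:00, 13:15-15:00, 16:30-17:00 (subtract 5h to convert from UTC+5).
Gita in UTC: 08:15-11:45, 13:00-17:00 (subtract 5h to convert from UTC+5).
Wiremu in UTC: 08:00-10:30, 13:30-17:00 (add 4h to convert from UTC-4).
Hana in UTC: 08:30-11:30, 14:30-15:15, 15:30-16:45 (subtract 7h to convert from UTC+7).
Noa ∩ Ana: 08:30-10:00, 13:15-15:00, 16:30-17:00.
Noa ∩ Ana ∩ Gita: 08:30-10:00, 13:15-15:00, 16:30-17:00.
Noa ∩ Ana ∩ Gita ∩ Wiremu: 08:30-10:00, 13:30-15:00, 16:30-17:00.
Noa ∩ Ana ∩ Gita ∩ Wiremu ∩ Hana: 08:30-10:00, 14:30-15:00, 16:30-16:45.
The longest is 08:30-10:00 at 90 minutes.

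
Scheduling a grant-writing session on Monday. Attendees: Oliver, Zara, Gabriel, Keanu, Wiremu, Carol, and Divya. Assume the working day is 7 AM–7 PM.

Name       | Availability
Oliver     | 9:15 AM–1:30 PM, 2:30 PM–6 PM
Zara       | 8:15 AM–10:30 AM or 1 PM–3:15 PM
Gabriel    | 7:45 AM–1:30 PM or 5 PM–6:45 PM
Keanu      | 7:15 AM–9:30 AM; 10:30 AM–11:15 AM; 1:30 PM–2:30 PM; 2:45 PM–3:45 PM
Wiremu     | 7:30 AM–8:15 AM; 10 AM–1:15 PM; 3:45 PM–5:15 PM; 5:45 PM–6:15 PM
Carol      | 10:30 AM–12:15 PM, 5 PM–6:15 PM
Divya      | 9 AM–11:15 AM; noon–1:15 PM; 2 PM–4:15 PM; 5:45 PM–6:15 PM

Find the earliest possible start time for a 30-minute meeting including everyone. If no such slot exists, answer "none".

Oliver ∩ Zara: 09:15-10:30, 13:00-13:30, 14:30-15:15.
Oliver ∩ Zara ∩ Gabriel: 09:15-10:30, 13:00-13:30.
Oliver ∩ Zara ∩ Gabriel ∩ Keanu: 09:15-09:30.
Oliver ∩ Zara ∩ Gabriel ∩ Keanu ∩ Wiremu: ∅.
Oliver ∩ Zara ∩ Gabriel ∩ Keanu ∩ Wiremu ∩ Carol: ∅.
Oliver ∩ Zara ∩ Gabriel ∩ Keanu ∩ Wiremu ∩ Carol ∩ Divya: ∅.
There is no time when everyone is free.
No common window is at least 30 minutes long.

none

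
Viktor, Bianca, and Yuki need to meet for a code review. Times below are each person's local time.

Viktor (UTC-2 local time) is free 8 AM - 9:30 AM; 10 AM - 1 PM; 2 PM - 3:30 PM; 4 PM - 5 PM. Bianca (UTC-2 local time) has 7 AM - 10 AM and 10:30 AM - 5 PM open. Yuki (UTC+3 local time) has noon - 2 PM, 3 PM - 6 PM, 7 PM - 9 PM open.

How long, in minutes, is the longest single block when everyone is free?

150

Viktor in UTC: 10:00-11:30, 12:00-15:00, 16:00-17:30, 18:00-19:00 (add 2h to convert from UTC-2).
Bianca in UTC: 09:00-12:00, 12:30-19:00 (add 2h to convert from UTC-2).
Yuki in UTC: 09:00-11:00, 12:00-15:00, 16:00-18:00 (subtract 3h to convert from UTC+3).
Viktor ∩ Bianca: 10:00-11:30, 12:30-15:00, 16:00-17:30, 18:00-19:00.
Viktor ∩ Bianca ∩ Yuki: 10:00-11:00, 12:30-15:00, 16:00-17:30.
Those are the intersection windows.
The longest is 12:30-15:00 at 150 minutes.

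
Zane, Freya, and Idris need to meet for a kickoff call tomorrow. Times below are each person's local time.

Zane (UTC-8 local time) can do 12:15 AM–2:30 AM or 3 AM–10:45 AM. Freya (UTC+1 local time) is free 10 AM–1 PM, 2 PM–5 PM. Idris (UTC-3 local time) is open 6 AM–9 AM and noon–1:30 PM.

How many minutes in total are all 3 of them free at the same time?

Zane in UTC: 08:15-10:30, 11:00-18:45 (add 8h to convert from UTC-8).
Freya in UTC: 09:00-12:00, 13:00-16:00 (subtract 1h to convert from UTC+1).
Idris in UTC: 09:00-12:00, 15:00-16:30 (add 3h to convert from UTC-3).
Zane ∩ Freya: 09:00-10:30, 11:00-12:00, 13:00-16:00.
Zane ∩ Freya ∩ Idris: 09:00-10:30, 11:00-12:00, 15:00-16:00.
Summing the common windows: 90 + 60 + 60 = 210 minutes.

210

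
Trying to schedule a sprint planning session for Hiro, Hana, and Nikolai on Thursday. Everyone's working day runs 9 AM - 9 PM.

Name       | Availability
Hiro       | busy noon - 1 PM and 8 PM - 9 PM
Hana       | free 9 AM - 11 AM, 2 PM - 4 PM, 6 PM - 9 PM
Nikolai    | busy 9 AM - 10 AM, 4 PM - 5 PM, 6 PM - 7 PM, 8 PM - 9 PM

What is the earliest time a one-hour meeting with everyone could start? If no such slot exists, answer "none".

Hiro free: 09:00-12:00, 13:00-20:00 (invert busy blocks within the working day).
Hana free: 09:00-11:00, 14:00-16:00, 18:00-21:00.
Nikolai free: 10:00-16:00, 17:00-18:00, 19:00-20:00 (invert busy blocks within the working day).
Hiro ∩ Hana: 09:00-11:00, 14:00-16:00, 18:00-20:00.
Hiro ∩ Hana ∩ Nikolai: 10:00-11:00, 14:00-16:00, 19:00-20:00.
The first common window of at least 60 minutes is 10:00-11:00, so the earliest start is 10:00.

10:00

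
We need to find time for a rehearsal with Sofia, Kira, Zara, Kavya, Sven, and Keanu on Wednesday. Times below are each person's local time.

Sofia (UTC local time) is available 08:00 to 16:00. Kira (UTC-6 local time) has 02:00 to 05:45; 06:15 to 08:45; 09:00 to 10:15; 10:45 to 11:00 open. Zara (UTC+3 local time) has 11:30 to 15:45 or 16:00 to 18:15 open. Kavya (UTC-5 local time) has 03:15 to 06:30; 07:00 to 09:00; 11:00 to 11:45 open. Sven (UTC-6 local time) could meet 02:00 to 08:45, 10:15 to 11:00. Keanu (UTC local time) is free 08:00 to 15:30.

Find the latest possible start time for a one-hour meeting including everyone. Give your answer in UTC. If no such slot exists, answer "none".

13:00

Sofia in UTC: 08:00-16:00.
Kira in UTC: 08:00-11:45, 12:15-14:45, 15:00-16:15, 16:45-17:00 (add 6h to convert from UTC-6).
Zara in UTC: 08:30-12:45, 13:00-15:15 (subtract 3h to convert from UTC+3).
Kavya in UTC: 08:15-11:30, 12:00-14:00, 16:00-16:45 (add 5h to convert from UTC-5).
Sven in UTC: 08:00-14:45, 16:15-17:00 (add 6h to convert from UTC-6).
Keanu in UTC: 08:00-15:30.
Sofia ∩ Kira: 08:00-11:45, 12:15-14:45, 15:00-16:00.
Sofia ∩ Kira ∩ Zara: 08:30-11:45, 12:15-12:45, 13:00-14:45, 15:00-15:15.
Sofia ∩ Kira ∩ Zara ∩ Kavya: 08:30-11:30, 12:15-12:45, 13:00-14:00.
Sofia ∩ Kira ∩ Zara ∩ Kavya ∩ Sven: 08:30-11:30, 12:15-12:45, 13:00-14:00.
Sofia ∩ Kira ∩ Zara ∩ Kavya ∩ Sven ∩ Keanu: 08:30-11:30, 12:15-12:45, 13:00-14:00.
Those are the intersection windows.
The last common window of at least 60 minutes is 13:00-14:00; a 60-minute meeting can start as late as 13:00 and still end by 14:00.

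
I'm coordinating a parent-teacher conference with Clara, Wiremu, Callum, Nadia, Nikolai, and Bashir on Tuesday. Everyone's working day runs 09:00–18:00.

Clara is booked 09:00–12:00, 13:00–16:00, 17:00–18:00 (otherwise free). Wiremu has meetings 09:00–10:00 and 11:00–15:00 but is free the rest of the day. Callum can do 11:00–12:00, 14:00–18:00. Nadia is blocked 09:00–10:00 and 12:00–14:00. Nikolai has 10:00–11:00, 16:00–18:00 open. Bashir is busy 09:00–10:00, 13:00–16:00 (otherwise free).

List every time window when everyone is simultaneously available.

16:00-17:00

Clara free: 12:00-13:00, 16:00-17:00 (invert busy blocks within the working day).
Wiremu free: 10:00-11:00, 15:00-18:00 (invert busy blocks within the working day).
Callum free: 11:00-12:00, 14:00-18:00.
Nadia free: 10:00-12:00, 14:00-18:00 (invert busy blocks within the working day).
Nikolai free: 10:00-11:00, 16:00-18:00.
Bashir free: 10:00-13:00, 16:00-18:00 (invert busy blocks within the working day).
Clara ∩ Wiremu: 16:00-17:00.
Clara ∩ Wiremu ∩ Callum: 16:00-17:00.
Clara ∩ Wiremu ∩ Callum ∩ Nadia: 16:00-17:00.
Clara ∩ Wiremu ∩ Callum ∩ Nadia ∩ Nikolai: 16:00-17:00.
Clara ∩ Wiremu ∩ Callum ∩ Nadia ∩ Nikolai ∩ Bashir: 16:00-17:00.
Those are the intersection windows.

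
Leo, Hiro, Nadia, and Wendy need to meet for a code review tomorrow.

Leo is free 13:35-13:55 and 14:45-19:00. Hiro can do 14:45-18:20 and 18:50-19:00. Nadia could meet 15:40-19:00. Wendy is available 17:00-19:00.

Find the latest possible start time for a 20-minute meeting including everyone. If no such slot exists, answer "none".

18:00

Leo ∩ Hiro: 14:45-18:20, 18:50-19:00.
Leo ∩ Hiro ∩ Nadia: 15:40-18:20, 18:50-19:00.
Leo ∩ Hiro ∩ Nadia ∩ Wendy: 17:00-18:20, 18:50-19:00.
Those are the intersection windows.
The last common window of at least 20 minutes is 17:00-18:20; a 20-minute meeting can start as late as 18:00 and still end by 18:20.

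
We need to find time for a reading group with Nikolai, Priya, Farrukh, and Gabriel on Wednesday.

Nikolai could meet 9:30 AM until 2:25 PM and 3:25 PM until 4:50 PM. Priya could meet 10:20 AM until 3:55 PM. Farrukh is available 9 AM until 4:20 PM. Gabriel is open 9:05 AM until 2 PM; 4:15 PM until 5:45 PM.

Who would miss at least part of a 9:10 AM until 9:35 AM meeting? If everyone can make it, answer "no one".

Nikolai: not fully free for 09:10-09:35. Priya: not fully free for 09:10-09:35. Farrukh: free for 09:10-09:35. Gabriel: free for 09:10-09:35.

Nikolai, Priya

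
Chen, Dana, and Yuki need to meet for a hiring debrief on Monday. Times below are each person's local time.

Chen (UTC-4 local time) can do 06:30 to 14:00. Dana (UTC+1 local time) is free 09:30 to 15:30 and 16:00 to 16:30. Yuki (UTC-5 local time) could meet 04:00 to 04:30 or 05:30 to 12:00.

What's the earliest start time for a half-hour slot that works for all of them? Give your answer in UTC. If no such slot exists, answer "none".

Chen in UTC: 10:30-18:00 (add 4h to convert from UTC-4).
Dana in UTC: 08:30-14:30, 15:00-15:30 (subtract 1h to convert from UTC+1).
Yuki in UTC: 09:00-09:30, 10:30-17:00 (add 5h to convert from UTC-5).
Chen ∩ Dana: 10:30-14:30, 15:00-15:30.
Chen ∩ Dana ∩ Yuki: 10:30-14:30, 15:00-15:30.
Those are the intersection windows.
The first common window of at least 30 minutes is 10:30-14:30, so the earliest start is 10:30.

10:30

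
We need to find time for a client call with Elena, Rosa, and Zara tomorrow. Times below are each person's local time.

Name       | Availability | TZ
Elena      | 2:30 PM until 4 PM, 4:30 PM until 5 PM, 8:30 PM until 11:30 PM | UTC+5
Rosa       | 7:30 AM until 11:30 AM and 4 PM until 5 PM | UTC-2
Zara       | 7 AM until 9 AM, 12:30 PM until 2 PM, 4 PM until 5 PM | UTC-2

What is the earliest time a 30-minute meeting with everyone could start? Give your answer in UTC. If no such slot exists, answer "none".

09:30

Elena in UTC: 09:30-11:00, 11:30-12:00, 15:30-18:30 (subtract 5h to convert from UTC+5).
Rosa in UTC: 09:30-13:30, 18:00-19:00 (add 2h to convert from UTC-2).
Zara in UTC: 09:00-11:00, 14:30-16:00, 18:00-19:00 (add 2h to convert from UTC-2).
Elena ∩ Rosa: 09:30-11:00, 11:30-12:00, 18:00-18:30.
Elena ∩ Rosa ∩ Zara: 09:30-11:00, 18:00-18:30.
The first common window of at least 30 minutes is 09:30-11:00, so the earliest start is 09:30.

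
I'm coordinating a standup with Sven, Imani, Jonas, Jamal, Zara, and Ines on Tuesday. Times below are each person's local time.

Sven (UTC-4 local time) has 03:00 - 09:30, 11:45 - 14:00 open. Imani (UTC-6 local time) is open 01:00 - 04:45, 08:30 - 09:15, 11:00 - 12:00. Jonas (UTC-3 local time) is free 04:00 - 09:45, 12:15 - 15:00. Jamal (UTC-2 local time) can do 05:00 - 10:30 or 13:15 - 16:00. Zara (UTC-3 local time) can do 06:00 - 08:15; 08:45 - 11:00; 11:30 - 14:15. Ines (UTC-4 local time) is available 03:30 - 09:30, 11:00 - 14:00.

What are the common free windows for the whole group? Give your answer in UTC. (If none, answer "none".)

Sven in UTC: 07:00-13:30, 15:45-18:00 (add 4h to convert from UTC-4).
Imani in UTC: 07:00-10:45, 14:30-15:15, 17:00-18:00 (add 6h to convert from UTC-6).
Jonas in UTC: 07:00-12:45, 15:15-18:00 (add 3h to convert from UTC-3).
Jamal in UTC: 07:00-12:30, 15:15-18:00 (add 2h to convert from UTC-2).
Zara in UTC: 09:00-11:15, 11:45-14:00, 14:30-17:15 (add 3h to convert from UTC-3).
Ines in UTC: 07:30-13:30, 15:00-18:00 (add 4h to convert from UTC-4).
Sven ∩ Imani: 07:00-10:45, 17:00-18:00.
Sven ∩ Imani ∩ Jonas: 07:00-10:45, 17:00-18:00.
Sven ∩ Imani ∩ Jonas ∩ Jamal: 07:00-10:45, 17:00-18:00.
Sven ∩ Imani ∩ Jonas ∩ Jamal ∩ Zara: 09:00-10:45, 17:00-17:15.
Sven ∩ Imani ∩ Jonas ∩ Jamal ∩ Zara ∩ Ines: 09:00-10:45, 17:00-17:15.
So the common availability across everyone is 09:00-10:45, 17:00-17:15.

09:00-10:45, 17:00-17:15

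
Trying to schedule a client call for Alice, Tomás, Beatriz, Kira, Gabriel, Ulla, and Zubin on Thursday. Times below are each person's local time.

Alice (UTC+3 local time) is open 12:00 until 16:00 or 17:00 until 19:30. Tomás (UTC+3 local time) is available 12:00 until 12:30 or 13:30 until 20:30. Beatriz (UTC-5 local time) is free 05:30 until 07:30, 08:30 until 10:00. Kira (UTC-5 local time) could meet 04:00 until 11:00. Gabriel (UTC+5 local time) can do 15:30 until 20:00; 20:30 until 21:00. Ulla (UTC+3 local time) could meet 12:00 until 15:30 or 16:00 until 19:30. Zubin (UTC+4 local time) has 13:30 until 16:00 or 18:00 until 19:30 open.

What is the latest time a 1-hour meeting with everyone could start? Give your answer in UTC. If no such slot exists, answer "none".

Alice in UTC: 09:00-13:00, 14:00-16:30 (subtract 3h to convert from UTC+3).
Tomás in UTC: 09:00-09:30, 10:30-17:30 (subtract 3h to convert from UTC+3).
Beatriz in UTC: 10:30-12:30, 13:30-15:00 (add 5h to convert from UTC-5).
Kira in UTC: 09:00-16:00 (add 5h to convert from UTC-5).
Gabriel in UTC: 10:30-15:00, 15:30-16:00 (subtract 5h to convert from UTC+5).
Ulla in UTC: 09:00-12:30, 13:00-16:30 (subtract 3h to convert from UTC+3).
Zubin in UTC: 09:30-12:00, 14:00-15:30 (subtract 4h to convert from UTC+4).
Alice ∩ Tomás: 09:00-09:30, 10:30-13:00, 14:00-16:30.
Alice ∩ Tomás ∩ Beatriz: 10:30-12:30, 14:00-15:00.
Alice ∩ Tomás ∩ Beatriz ∩ Kira: 10:30-12:30, 14:00-15:00.
Alice ∩ Tomás ∩ Beatriz ∩ Kira ∩ Gabriel: 10:30-12:30, 14:00-15:00.
Alice ∩ Tomás ∩ Beatriz ∩ Kira ∩ Gabriel ∩ Ulla: 10:30-12:30, 14:00-15:00.
Alice ∩ Tomás ∩ Beatriz ∩ Kira ∩ Gabriel ∩ Ulla ∩ Zubin: 10:30-12:00, 14:00-15:00.
The last common window of at least 60 minutes is 14:00-15:00; a 60-minute meeting can start as late as 14:00 and still end by 15:00.

14:00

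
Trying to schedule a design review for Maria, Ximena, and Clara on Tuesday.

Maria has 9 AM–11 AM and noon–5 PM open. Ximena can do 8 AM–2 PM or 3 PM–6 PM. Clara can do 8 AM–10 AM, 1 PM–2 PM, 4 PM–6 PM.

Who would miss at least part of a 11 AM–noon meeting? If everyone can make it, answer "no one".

Clara, Maria

Maria: not fully free for 11:00-12:00. Ximena: free for 11:00-12:00. Clara: not fully free for 11:00-12:00.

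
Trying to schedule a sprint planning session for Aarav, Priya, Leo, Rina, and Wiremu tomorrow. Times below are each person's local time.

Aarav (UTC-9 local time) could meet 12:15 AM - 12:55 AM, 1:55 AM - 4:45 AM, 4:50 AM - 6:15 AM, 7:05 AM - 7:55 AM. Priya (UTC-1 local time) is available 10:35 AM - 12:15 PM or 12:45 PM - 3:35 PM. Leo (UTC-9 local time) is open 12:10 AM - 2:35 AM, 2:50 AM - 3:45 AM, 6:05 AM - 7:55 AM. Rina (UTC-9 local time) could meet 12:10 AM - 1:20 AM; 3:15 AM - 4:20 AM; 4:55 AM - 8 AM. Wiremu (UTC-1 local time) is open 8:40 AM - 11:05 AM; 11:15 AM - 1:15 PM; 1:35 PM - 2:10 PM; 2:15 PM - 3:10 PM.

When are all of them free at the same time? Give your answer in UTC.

Aarav in UTC: 09:15-09:55, 10:55-13:45, 13:50-15:15, 16:05-16:55 (add 9h to convert from UTC-9).
Priya in UTC: 11:35-13:15, 13:45-16:35 (add 1h to convert from UTC-1).
Leo in UTC: 09:10-11:35, 11:50-12:45, 15:05-16:55 (add 9h to convert from UTC-9).
Rina in UTC: 09:10-10:20, 12:15-13:20, 13:55-17:00 (add 9h to convert from UTC-9).
Wiremu in UTC: 09:40-12:05, 12:15-14:15, 14:35-15:10, 15:15-16:10 (add 1h to convert from UTC-1).
Aarav ∩ Priya: 11:35-13:15, 13:50-15:15, 16:05-16:35.
Aarav ∩ Priya ∩ Leo: 11:50-12:45, 15:05-15:15, 16:05-16:35.
Aarav ∩ Priya ∩ Leo ∩ Rina: 12:15-12:45, 15:05-15:15, 16:05-16:35.
Aarav ∩ Priya ∩ Leo ∩ Rina ∩ Wiremu: 12:15-12:45, 15:05-15:10, 16:05-16:10.

12:15-12:45, 15:05-15:10, 16:05-16:10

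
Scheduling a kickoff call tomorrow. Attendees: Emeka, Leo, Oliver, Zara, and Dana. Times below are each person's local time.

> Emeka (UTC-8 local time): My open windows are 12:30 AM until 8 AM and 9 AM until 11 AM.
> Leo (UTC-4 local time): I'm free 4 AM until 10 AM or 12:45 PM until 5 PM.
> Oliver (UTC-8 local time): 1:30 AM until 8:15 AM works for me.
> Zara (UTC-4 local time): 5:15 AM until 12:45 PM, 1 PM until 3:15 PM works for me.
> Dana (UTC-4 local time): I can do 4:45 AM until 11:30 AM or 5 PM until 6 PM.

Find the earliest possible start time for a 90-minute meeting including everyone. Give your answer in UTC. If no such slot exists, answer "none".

Emeka in UTC: 08:30-16:00, 17:00-19:00 (add 8h to convert from UTC-8).
Leo in UTC: 08:00-14:00, 16:45-21:00 (add 4h to convert from UTC-4).
Oliver in UTC: 09:30-16:15 (add 8h to convert from UTC-8).
Zara in UTC: 09:15-16:45, 17:00-19:15 (add 4h to convert from UTC-4).
Dana in UTC: 08:45-15:30, 21:00-22:00 (add 4h to convert from UTC-4).
Emeka ∩ Leo: 08:30-14:00, 17:00-19:00.
Emeka ∩ Leo ∩ Oliver: 09:30-14:00.
Emeka ∩ Leo ∩ Oliver ∩ Zara: 09:30-14:00.
Emeka ∩ Leo ∩ Oliver ∩ Zara ∩ Dana: 09:30-14:00.
Those are the intersection windows.
The first common window of at least 90 minutes is 09:30-14:00, so the earliest start is 09:30.

09:30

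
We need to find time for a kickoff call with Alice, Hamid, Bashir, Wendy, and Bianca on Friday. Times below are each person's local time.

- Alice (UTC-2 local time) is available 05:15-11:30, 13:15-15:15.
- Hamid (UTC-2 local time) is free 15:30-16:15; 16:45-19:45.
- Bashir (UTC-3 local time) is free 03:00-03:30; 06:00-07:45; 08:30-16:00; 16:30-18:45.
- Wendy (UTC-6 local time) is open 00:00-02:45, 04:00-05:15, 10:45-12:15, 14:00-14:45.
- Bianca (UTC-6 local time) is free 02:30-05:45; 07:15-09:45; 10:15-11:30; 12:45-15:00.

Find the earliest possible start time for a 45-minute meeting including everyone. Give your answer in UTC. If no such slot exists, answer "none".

none

Alice in UTC: 07:15-13:30, 15:15-17:15 (add 2h to convert from UTC-2).
Hamid in UTC: 17:30-18:15, 18:45-21:45 (add 2h to convert from UTC-2).
Bashir in UTC: 06:00-06:30, 09:00-10:45, 11:30-19:00, 19:30-21:45 (add 3h to convert from UTC-3).
Wendy in UTC: 06:00-08:45, 10:00-11:15, 16:45-18:15, 20:00-20:45 (add 6h to convert from UTC-6).
Bianca in UTC: 08:30-11:45, 13:15-15:45, 16:15-17:30, 18:45-21:00 (add 6h to convert from UTC-6).
Alice ∩ Hamid: ∅.
Alice ∩ Hamid ∩ Bashir: ∅.
Alice ∩ Hamid ∩ Bashir ∩ Wendy: ∅.
Alice ∩ Hamid ∩ Bashir ∩ Wendy ∩ Bianca: ∅.
There is no time when everyone is free.
No common window is at least 45 minutes long.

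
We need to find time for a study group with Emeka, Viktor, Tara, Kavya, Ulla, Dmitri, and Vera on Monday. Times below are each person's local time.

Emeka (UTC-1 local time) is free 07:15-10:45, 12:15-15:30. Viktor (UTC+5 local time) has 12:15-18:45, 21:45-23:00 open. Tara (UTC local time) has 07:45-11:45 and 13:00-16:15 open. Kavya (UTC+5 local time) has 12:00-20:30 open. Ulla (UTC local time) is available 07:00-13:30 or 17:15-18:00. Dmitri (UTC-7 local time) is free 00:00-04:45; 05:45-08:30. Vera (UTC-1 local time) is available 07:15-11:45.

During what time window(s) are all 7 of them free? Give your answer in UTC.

08:15-11:45

Emeka in UTC: 08:15-11:45, 13:15-16:30 (add 1h to convert from UTC-1).
Viktor in UTC: 07:15-13:45, 16:45-18:00 (subtract 5h to convert from UTC+5).
Tara in UTC: 07:45-11:45, 13:00-16:15.
Kavya in UTC: 07:00-15:30 (subtract 5h to convert from UTC+5).
Ulla in UTC: 07:00-13:30, 17:15-18:00.
Dmitri in UTC: 07:00-11:45, 12:45-15:30 (add 7h to convert from UTC-7).
Vera in UTC: 08:15-12:45 (add 1h to convert from UTC-1).
Emeka ∩ Viktor: 08:15-11:45, 13:15-13:45.
Emeka ∩ Viktor ∩ Tara: 08:15-11:45, 13:15-13:45.
Emeka ∩ Viktor ∩ Tara ∩ Kavya: 08:15-11:45, 13:15-13:45.
Emeka ∩ Viktor ∩ Tara ∩ Kavya ∩ Ulla: 08:15-11:45, 13:15-13:30.
Emeka ∩ Viktor ∩ Tara ∩ Kavya ∩ Ulla ∩ Dmitri: 08:15-11:45, 13:15-13:30.
Emeka ∩ Viktor ∩ Tara ∩ Kavya ∩ Ulla ∩ Dmitri ∩ Vera: 08:15-11:45.
So the common availability across everyone is 08:15-11:45.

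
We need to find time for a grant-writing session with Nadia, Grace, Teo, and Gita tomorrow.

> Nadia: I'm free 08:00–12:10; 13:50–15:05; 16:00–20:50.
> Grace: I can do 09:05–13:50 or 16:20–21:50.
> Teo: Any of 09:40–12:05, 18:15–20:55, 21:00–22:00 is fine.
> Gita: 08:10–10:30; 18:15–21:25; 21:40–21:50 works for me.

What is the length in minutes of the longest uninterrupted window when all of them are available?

Nadia ∩ Grace: 09:05-12:10, 16:20-20:50.
Nadia ∩ Grace ∩ Teo: 09:40-12:05, 18:15-20:50.
Nadia ∩ Grace ∩ Teo ∩ Gita: 09:40-10:30, 18:15-20:50.
The longest is 18:15-20:50 at 155 minutes.

155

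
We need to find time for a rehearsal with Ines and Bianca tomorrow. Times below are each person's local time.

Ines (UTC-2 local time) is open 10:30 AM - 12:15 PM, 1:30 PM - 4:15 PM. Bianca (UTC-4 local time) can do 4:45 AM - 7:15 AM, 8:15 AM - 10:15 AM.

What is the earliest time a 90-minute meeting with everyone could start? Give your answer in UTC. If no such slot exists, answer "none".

Ines in UTC: 12:30-14:15, 15:30-18:15 (add 2h to convert from UTC-2).
Bianca in UTC: 08:45-11:15, 12:15-14:15 (add 4h to convert from UTC-4).
Ines ∩ Bianca: 12:30-14:15.
The first common window of at least 90 minutes is 12:30-14:15, so the earliest start is 12:30.

12:30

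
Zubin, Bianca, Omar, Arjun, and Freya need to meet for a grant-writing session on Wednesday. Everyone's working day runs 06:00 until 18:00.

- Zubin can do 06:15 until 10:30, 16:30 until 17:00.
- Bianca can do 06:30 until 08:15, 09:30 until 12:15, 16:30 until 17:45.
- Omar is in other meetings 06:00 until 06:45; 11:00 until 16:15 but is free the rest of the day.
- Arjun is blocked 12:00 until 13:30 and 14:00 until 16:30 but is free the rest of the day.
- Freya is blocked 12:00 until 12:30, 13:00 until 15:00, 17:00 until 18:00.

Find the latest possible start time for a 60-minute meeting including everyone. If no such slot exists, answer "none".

Zubin free: 06:15-10:30, 16:30-17:00.
Bianca free: 06:30-08:15, 09:30-12:15, 16:30-17:45.
Omar free: 06:45-11:00, 16:15-18:00 (invert busy blocks within the working day).
Arjun free: 06:00-12:00, 13:30-14:00, 16:30-18:00 (invert busy blocks within the working day).
Freya free: 06:00-12:00, 12:30-13:00, 15:00-17:00 (invert busy blocks within the working day).
Zubin ∩ Bianca: 06:30-08:15, 09:30-10:30, 16:30-17:00.
Zubin ∩ Bianca ∩ Omar: 06:45-08:15, 09:30-10:30, 16:30-17:00.
Zubin ∩ Bianca ∩ Omar ∩ Arjun: 06:45-08:15, 09:30-10:30, 16:30-17:00.
Zubin ∩ Bianca ∩ Omar ∩ Arjun ∩ Freya: 06:45-08:15, 09:30-10:30, 16:30-17:00.
The last common window of at least 60 minutes is 09:30-10:30; a 60-minute meeting can start as late as 09:30 and still end by 10:30.

09:30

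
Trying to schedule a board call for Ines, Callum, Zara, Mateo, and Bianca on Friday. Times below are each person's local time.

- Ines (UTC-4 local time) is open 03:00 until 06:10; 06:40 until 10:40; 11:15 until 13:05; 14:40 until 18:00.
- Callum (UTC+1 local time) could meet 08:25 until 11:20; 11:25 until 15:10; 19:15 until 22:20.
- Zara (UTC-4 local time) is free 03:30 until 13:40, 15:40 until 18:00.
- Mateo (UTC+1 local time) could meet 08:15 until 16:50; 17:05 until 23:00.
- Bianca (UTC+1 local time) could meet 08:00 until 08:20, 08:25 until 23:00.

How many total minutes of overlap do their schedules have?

Ines in UTC: 07:00-10:10, 10:40-14:40, 15:15-17:05, 18:40-22:00 (add 4h to convert from UTC-4).
Callum in UTC: 07:25-10:20, 10:25-14:10, 18:15-21:20 (subtract 1h to convert from UTC+1).
Zara in UTC: 07:30-17:40, 19:40-22:00 (add 4h to convert from UTC-4).
Mateo in UTC: 07:15-15:50, 16:05-22:00 (subtract 1h to convert from UTC+1).
Bianca in UTC: 07:00-07:20, 07:25-22:00 (subtract 1h to convert from UTC+1).
Ines ∩ Callum: 07:25-10:10, 10:40-14:10, 18:40-21:20.
Ines ∩ Callum ∩ Zara: 07:30-10:10, 10:40-14:10, 19:40-21:20.
Ines ∩ Callum ∩ Zara ∩ Mateo: 07:30-10:10, 10:40-14:10, 19:40-21:20.
Ines ∩ Callum ∩ Zara ∩ Mateo ∩ Bianca: 07:30-10:10, 10:40-14:10, 19:40-21:20.
So the common availability across everyone is 07:30-10:10, 10:40-14:10, 19:40-21:20.
Summing the common windows: 160 + 210 + 100 = 470 minutes.

470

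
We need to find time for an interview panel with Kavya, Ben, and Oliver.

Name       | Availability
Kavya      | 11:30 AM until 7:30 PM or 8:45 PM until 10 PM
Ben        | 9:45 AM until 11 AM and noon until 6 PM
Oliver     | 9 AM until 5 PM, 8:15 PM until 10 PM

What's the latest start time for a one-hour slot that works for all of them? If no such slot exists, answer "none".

Kavya ∩ Ben: 12:00-18:00.
Kavya ∩ Ben ∩ Oliver: 12:00-17:00.
The last common window of at least 60 minutes is 12:00-17:00; a 60-minute meeting can start as late as 16:00 and still end by 17:00.

16:00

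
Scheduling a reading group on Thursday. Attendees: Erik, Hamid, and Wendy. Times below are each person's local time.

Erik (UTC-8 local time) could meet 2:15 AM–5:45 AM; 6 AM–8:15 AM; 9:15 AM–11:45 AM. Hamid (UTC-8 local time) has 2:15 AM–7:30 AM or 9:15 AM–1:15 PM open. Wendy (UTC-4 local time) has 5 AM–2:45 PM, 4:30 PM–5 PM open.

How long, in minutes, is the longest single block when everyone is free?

Erik in UTC: 10:15-13:45, 14:00-16:15, 17:15-19:45 (add 8h to convert from UTC-8).
Hamid in UTC: 10:15-15:30, 17:15-21:15 (add 8h to convert from UTC-8).
Wendy in UTC: 09:00-18:45, 20:30-21:00 (add 4h to convert from UTC-4).
Erik ∩ Hamid: 10:15-13:45, 14:00-15:30, 17:15-19:45.
Erik ∩ Hamid ∩ Wendy: 10:15-13:45, 14:00-15:30, 17:15-18:45.
Those are the intersection windows.
The longest is 10:15-13:45 at 210 minutes.

210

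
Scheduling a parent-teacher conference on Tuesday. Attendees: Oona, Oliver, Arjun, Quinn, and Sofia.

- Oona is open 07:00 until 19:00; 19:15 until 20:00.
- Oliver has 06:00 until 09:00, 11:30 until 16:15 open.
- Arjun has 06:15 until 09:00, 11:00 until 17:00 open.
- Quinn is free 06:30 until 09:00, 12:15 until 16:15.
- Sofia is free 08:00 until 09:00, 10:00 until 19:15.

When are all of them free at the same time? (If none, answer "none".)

Oona ∩ Oliver: 07:00-09:00, 11:30-16:15.
Oona ∩ Oliver ∩ Arjun: 07:00-09:00, 11:30-16:15.
Oona ∩ Oliver ∩ Arjun ∩ Quinn: 07:00-09:00, 12:15-16:15.
Oona ∩ Oliver ∩ Arjun ∩ Quinn ∩ Sofia: 08:00-09:00, 12:15-16:15.

08:00-09:00, 12:15-16:15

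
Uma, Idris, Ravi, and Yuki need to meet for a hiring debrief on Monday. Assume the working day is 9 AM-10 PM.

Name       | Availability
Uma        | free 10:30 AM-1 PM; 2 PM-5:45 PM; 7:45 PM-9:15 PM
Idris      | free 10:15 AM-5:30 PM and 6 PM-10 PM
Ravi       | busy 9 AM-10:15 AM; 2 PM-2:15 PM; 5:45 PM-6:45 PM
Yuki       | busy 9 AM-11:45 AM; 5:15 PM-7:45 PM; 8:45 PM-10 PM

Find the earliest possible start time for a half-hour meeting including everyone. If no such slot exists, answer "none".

Uma free: 10:30-13:00, 14:00-17:45, 19:45-21:15.
Idris free: 10:15-17:30, 18:00-22:00.
Ravi free: 10:15-14:00, 14:15-17:45, 18:45-22:00 (invert busy blocks within the working day).
Yuki free: 11:45-17:15, 19:45-20:45 (invert busy blocks within the working day).
Uma ∩ Idris: 10:30-13:00, 14:00-17:30, 19:45-21:15.
Uma ∩ Idris ∩ Ravi: 10:30-13:00, 14:15-17:30, 19:45-21:15.
Uma ∩ Idris ∩ Ravi ∩ Yuki: 11:45-13:00, 14:15-17:15, 19:45-20:45.
The first common window of at least 30 minutes is 11:45-13:00, so the earliest start is 11:45.

11:45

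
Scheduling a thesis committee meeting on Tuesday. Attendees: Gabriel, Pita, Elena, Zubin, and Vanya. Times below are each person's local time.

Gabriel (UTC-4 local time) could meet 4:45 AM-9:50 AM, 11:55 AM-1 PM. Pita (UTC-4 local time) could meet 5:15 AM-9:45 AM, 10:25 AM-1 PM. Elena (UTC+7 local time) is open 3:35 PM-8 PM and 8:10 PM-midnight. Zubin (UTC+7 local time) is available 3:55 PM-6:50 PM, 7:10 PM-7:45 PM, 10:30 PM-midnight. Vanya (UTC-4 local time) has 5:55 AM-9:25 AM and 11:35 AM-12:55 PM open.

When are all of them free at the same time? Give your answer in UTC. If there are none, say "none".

09:55-11:50, 12:10-12:45, 15:55-16:55

Gabriel in UTC: 08:45-13:50, 15:55-17:00 (add 4h to convert from UTC-4).
Pita in UTC: 09:15-13:45, 14:25-17:00 (add 4h to convert from UTC-4).
Elena in UTC: 08:35-13:00, 13:10-17:00 (subtract 7h to convert from UTC+7).
Zubin in UTC: 08:55-11:50, 12:10-12:45, 15:30-17:00 (subtract 7h to convert from UTC+7).
Vanya in UTC: 09:55-13:25, 15:35-16:55 (add 4h to convert from UTC-4).
Gabriel ∩ Pita: 09:15-13:45, 15:55-17:00.
Gabriel ∩ Pita ∩ Elena: 09:15-13:00, 13:10-13:45, 15:55-17:00.
Gabriel ∩ Pita ∩ Elena ∩ Zubin: 09:15-11:50, 12:10-12:45, 15:55-17:00.
Gabriel ∩ Pita ∩ Elena ∩ Zubin ∩ Vanya: 09:55-11:50, 12:10-12:45, 15:55-16:55.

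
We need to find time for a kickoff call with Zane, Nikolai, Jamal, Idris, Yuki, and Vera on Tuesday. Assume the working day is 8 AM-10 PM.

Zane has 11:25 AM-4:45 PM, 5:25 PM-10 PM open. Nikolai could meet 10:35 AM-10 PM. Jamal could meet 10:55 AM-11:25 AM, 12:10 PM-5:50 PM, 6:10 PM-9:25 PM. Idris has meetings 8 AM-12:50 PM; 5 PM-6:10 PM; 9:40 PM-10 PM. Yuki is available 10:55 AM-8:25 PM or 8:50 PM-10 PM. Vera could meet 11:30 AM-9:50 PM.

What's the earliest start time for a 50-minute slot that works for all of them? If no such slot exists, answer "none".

Zane free: 11:25-16:45, 17:25-22:00.
Nikolai free: 10:35-22:00.
Jamal free: 10:55-11:25, 12:10-17:50, 18:10-21:25.
Idris free: 12:50-17:00, 18:10-21:40 (invert busy blocks within the working day).
Yuki free: 10:55-20:25, 20:50-22:00.
Vera free: 11:30-21:50.
Zane ∩ Nikolai: 11:25-16:45, 17:25-22:00.
Zane ∩ Nikolai ∩ Jamal: 12:10-16:45, 17:25-17:50, 18:10-21:25.
Zane ∩ Nikolai ∩ Jamal ∩ Idris: 12:50-16:45, 18:10-21:25.
Zane ∩ Nikolai ∩ Jamal ∩ Idris ∩ Yuki: 12:50-16:45, 18:10-20:25, 20:50-21:25.
Zane ∩ Nikolai ∩ Jamal ∩ Idris ∩ Yuki ∩ Vera: 12:50-16:45, 18:10-20:25, 20:50-21:25.
The first common window of at least 50 minutes is 12:50-16:45, so the earliest start is 12:50.

12:50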